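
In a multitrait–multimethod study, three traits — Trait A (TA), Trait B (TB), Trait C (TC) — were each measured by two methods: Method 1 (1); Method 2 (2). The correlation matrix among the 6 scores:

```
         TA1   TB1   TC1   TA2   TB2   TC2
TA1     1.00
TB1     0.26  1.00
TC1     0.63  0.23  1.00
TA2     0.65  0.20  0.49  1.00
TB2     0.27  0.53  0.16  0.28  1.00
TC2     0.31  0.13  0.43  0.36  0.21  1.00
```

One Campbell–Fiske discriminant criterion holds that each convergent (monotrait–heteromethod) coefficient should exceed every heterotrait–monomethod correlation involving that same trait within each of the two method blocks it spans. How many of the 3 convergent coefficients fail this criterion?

Each convergent coefficient versus the relevant comparison correlations:
TA (methods 1·2): 0.65 vs {0.26, 0.28, 0.63, 0.36} → pass.
TB (methods 1·2): 0.53 vs {0.26, 0.28, 0.23, 0.21} → pass.
TC (methods 1·2): 0.43 vs {0.63, 0.36, 0.23, 0.21} → fail.
1 of 3 fail.

1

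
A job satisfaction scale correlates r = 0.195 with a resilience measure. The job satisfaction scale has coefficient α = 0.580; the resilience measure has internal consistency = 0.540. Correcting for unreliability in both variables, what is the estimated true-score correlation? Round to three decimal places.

r_true = r_obs / √(r_xx · r_yy) = 0.195 / √(0.580 × 0.540) = 0.195 / √0.313200 = 0.195 / 0.5596 ≈ 0.348.

0.348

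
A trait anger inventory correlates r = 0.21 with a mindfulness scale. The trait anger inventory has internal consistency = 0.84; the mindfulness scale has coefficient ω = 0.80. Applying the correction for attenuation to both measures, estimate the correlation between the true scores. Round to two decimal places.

0.26

r_true = r_obs / √(r_xx · r_yy) = 0.21 / √(0.84 × 0.80) = 0.21 / √0.6720 = 0.21 / 0.8198 ≈ 0.26.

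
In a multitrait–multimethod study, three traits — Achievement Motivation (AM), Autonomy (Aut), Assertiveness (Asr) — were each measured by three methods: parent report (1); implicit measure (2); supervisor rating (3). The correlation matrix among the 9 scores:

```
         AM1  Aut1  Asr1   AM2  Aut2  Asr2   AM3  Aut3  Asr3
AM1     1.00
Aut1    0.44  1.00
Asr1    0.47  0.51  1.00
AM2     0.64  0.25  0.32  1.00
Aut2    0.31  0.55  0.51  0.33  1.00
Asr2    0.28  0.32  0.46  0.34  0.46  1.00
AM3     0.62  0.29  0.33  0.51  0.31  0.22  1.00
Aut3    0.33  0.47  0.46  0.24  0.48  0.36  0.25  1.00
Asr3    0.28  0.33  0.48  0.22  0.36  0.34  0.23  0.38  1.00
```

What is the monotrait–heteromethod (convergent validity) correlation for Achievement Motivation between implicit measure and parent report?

Same trait (AM), different methods: r(AM2, AM1) = 0.64.

0.64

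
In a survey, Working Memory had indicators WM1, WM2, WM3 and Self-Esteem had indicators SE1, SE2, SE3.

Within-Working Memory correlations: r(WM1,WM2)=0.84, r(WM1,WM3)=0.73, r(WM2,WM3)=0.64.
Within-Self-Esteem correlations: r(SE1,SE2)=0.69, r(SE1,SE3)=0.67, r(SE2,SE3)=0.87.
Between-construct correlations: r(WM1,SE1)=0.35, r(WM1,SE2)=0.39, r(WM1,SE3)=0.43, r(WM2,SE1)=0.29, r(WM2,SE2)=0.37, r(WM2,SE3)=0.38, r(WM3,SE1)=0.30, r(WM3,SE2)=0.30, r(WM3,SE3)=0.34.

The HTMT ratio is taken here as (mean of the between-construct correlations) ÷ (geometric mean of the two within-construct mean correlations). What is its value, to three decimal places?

Mean heterotrait r = 3.15/9 = 0.3500.
Mean within-WM = 2.21/3 = 0.7367; mean within-SE = 2.23/3 = 0.7433.
Geometric mean = √(0.7367 × 0.7433) = 0.7400.
HTMT = 0.3500 / 0.7400 = 0.473.

0.473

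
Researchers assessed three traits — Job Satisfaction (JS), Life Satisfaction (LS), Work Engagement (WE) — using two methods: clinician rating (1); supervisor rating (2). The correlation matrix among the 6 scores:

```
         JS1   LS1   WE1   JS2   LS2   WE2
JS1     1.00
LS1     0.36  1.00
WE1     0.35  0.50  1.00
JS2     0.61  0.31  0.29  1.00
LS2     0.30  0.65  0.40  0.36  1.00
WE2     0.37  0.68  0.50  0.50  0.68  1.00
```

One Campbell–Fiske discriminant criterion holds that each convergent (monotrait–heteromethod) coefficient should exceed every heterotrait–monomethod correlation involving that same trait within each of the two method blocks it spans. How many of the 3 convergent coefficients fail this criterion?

Convergent coefficients and their comparison sets:
JS (methods 1·2): 0.61 vs {0.36, 0.36, 0.35, 0.50} → pass.
LS (methods 1·2): 0.65 vs {0.36, 0.36, 0.50, 0.68} → fail.
WE (methods 1·2): 0.50 vs {0.35, 0.50, 0.50, 0.68} → fail.
2 of 3 fail.

2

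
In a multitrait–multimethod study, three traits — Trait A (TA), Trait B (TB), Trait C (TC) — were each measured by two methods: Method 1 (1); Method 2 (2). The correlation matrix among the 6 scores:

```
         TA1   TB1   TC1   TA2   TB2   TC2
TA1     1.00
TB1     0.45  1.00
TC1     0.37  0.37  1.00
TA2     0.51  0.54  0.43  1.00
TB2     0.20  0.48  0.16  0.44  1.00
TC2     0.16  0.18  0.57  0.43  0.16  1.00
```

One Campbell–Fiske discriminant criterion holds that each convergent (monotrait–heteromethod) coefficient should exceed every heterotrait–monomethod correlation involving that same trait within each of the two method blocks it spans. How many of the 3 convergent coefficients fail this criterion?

0

Convergent coefficients and their comparison sets:
TA (methods 1·2): 0.51 vs {0.45, 0.44, 0.37, 0.43} → pass.
TB (methods 1·2): 0.48 vs {0.45, 0.44, 0.37, 0.16} → pass.
TC (methods 1·2): 0.57 vs {0.37, 0.43, 0.37, 0.16} → pass.
0 of 3 fail.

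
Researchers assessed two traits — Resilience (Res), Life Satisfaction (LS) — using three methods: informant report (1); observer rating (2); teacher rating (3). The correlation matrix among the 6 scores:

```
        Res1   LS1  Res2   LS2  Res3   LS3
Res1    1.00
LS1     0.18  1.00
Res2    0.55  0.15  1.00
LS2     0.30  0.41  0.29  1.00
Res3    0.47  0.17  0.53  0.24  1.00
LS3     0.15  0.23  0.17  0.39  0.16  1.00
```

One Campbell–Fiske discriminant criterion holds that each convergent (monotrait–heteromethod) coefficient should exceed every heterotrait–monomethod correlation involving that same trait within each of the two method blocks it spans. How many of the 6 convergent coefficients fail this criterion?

Convergent coefficients and their comparison sets:
Res (methods 1·2): 0.55 vs {0.18, 0.29} → pass.
Res (methods 1·3): 0.47 vs {0.18, 0.16} → pass.
Res (methods 2·3): 0.53 vs {0.29, 0.16} → pass.
LS (methods 1·2): 0.41 vs {0.18, 0.29} → pass.
LS (methods 1·3): 0.23 vs {0.18, 0.16} → pass.
LS (methods 2·3): 0.39 vs {0.29, 0.16} → pass.
0 of 6 fail.

0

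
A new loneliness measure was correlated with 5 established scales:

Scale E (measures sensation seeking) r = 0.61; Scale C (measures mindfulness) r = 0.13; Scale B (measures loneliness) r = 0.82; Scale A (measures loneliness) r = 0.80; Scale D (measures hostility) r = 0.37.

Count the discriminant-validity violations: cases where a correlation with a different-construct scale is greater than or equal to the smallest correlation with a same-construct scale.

0

Convergent (same construct = loneliness): Scale B, Scale A.
Smallest convergent = 0.80. Discriminant values: 0.61, 0.13, 0.37; count ≥ 0.80 → 0.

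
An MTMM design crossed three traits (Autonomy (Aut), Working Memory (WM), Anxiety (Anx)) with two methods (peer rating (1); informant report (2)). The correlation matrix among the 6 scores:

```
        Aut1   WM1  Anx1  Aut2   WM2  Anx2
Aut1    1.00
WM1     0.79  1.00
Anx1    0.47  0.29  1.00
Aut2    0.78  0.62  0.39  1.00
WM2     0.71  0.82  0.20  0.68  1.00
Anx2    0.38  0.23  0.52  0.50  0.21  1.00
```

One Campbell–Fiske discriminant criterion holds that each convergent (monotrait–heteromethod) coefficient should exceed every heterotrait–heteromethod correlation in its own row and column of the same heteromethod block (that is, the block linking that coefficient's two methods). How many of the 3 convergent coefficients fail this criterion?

Each convergent coefficient versus the relevant comparison correlations:
Aut (methods 1·2): 0.78 vs {0.71, 0.62, 0.38, 0.39} → pass.
WM (methods 1·2): 0.82 vs {0.62, 0.71, 0.23, 0.20} → pass.
Anx (methods 1·2): 0.52 vs {0.39, 0.38, 0.20, 0.23} → pass.
0 of 3 fail.

0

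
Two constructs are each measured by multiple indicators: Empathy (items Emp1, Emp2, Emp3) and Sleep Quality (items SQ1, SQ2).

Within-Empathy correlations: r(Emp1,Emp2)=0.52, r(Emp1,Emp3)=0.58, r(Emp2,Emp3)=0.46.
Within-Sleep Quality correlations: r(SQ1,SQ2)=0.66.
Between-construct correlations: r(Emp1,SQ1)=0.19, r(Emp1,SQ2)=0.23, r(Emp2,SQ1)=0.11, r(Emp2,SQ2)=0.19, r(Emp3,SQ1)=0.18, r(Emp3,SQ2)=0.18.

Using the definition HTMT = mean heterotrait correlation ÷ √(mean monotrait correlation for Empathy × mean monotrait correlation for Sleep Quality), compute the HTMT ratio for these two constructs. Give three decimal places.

0.307

Between-construct mean = 1.08/6 = 0.1800.
Mean within-Emp = 1.56/3 = 0.5200; mean within-SQ = 0.66/1 = 0.6600.
Geometric mean = √(0.5200 × 0.6600) = 0.5858.
HTMT = 0.1800 / 0.5858 = 0.307.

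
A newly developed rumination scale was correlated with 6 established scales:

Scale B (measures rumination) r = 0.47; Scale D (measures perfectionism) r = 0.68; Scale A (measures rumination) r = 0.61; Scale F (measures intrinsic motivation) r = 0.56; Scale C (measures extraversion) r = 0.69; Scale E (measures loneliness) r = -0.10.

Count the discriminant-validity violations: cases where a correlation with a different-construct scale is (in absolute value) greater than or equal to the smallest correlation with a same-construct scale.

Convergent (same construct = rumination): Scale B, Scale A.
Smallest convergent = 0.47. Discriminant |r|: 0.68, 0.56, 0.69, 0.10; count ≥ 0.47 → 3.

3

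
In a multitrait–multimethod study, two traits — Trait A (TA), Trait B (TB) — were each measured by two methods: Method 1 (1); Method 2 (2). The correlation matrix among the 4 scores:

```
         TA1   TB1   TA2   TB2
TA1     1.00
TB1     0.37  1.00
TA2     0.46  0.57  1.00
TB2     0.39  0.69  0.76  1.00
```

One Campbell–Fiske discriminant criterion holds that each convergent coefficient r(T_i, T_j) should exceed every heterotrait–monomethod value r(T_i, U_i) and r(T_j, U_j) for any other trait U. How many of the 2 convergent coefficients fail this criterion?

2

Checking each validity diagonal entry against its comparison values:
TA (methods 1·2): 0.46 vs {0.37, 0.76} → fail.
TB (methods 1·2): 0.69 vs {0.37, 0.76} → fail.
2 of 2 fail.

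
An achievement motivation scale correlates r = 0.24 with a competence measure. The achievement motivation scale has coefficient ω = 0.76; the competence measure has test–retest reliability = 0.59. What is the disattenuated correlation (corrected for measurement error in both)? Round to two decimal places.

0.36

r_true = r_obs / √(r_xx · r_yy) = 0.24 / √(0.76 × 0.59) = 0.24 / √0.4484 = 0.24 / 0.6696 ≈ 0.36.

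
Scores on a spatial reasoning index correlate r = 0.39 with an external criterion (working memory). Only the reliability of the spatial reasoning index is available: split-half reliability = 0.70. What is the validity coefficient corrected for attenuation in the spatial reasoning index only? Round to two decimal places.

0.47

Single correction: r_c = r_obs / √r_xx = 0.39 / √0.70 = 0.39 / 0.8367 ≈ 0.47.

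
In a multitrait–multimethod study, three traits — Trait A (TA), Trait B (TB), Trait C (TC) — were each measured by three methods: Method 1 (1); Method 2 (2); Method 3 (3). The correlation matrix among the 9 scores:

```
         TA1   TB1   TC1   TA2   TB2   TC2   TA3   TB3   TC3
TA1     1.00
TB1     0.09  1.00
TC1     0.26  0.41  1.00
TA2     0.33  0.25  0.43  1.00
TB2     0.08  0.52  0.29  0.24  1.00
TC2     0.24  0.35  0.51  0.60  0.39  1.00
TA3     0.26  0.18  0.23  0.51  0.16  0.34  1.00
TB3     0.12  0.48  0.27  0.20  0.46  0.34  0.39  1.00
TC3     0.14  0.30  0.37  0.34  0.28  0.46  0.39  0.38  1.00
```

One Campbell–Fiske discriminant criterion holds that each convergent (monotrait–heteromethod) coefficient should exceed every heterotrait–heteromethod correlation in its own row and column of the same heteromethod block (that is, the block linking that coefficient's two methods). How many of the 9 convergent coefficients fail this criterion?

Convergent coefficients and their comparison sets:
TA (methods 1·2): 0.33 vs {0.08, 0.25, 0.24, 0.43} → fail.
TA (methods 1·3): 0.26 vs {0.12, 0.18, 0.14, 0.23} → pass.
TA (methods 2·3): 0.51 vs {0.20, 0.16, 0.34, 0.34} → pass.
TB (methods 1·2): 0.52 vs {0.25, 0.08, 0.35, 0.29} → pass.
TB (methods 1·3): 0.48 vs {0.18, 0.12, 0.30, 0.27} → pass.
TB (methods 2·3): 0.46 vs {0.16, 0.20, 0.28, 0.34} → pass.
TC (methods 1·2): 0.51 vs {0.43, 0.24, 0.29, 0.35} → pass.
TC (methods 1·3): 0.37 vs {0.23, 0.14, 0.27, 0.30} → pass.
TC (methods 2·3): 0.46 vs {0.34, 0.34, 0.34, 0.28} → pass.
1 of 9 fail.

1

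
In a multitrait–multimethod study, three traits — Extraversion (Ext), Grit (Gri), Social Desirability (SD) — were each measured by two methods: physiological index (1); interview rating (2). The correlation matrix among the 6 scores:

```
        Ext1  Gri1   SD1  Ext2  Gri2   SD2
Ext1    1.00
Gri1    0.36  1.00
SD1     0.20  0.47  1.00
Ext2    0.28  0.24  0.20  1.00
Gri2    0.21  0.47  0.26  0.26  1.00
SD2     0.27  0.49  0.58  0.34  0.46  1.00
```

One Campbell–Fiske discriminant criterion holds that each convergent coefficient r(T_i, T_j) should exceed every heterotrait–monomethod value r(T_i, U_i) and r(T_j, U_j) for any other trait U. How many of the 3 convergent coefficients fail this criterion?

Checking each validity diagonal entry against its comparison values:
Ext (methods 1·2): 0.28 vs {0.36, 0.26, 0.20, 0.34} → fail.
Gri (methods 1·2): 0.47 vs {0.36, 0.26, 0.47, 0.46} → fail.
SD (methods 1·2): 0.58 vs {0.20, 0.34, 0.47, 0.46} → pass.
2 of 3 fail.

2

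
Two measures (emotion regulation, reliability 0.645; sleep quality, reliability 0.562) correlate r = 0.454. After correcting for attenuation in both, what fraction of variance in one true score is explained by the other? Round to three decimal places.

0.569

Disattenuated r = 0.454 / √(0.645 × 0.562) = 0.454 / 0.6021 = 0.7540.
Shared true-score variance = 0.7540² = 0.5685 ≈ 0.569.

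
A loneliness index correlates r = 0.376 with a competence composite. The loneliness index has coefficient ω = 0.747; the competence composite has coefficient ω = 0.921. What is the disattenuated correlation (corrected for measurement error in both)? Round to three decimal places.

0.453

r_true = r_obs / √(r_xx · r_yy) = 0.376 / √(0.747 × 0.921) = 0.376 / √0.687987 = 0.376 / 0.8294 ≈ 0.453.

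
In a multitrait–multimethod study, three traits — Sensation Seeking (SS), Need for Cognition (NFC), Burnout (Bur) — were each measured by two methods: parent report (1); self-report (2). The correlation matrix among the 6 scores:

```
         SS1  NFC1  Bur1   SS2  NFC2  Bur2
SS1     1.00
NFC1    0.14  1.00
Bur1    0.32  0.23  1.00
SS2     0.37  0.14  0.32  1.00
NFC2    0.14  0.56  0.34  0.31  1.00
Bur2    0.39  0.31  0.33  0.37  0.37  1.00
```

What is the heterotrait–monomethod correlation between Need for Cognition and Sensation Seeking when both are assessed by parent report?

0.14

Different traits, same method: r(NFC1, SS1) = 0.14.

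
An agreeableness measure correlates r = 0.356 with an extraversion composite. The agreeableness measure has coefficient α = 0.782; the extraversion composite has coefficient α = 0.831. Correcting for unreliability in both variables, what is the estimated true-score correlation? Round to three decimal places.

0.442

r_true = r_obs / √(r_xx · r_yy) = 0.356 / √(0.782 × 0.831) = 0.356 / √0.649842 = 0.356 / 0.8061 ≈ 0.442.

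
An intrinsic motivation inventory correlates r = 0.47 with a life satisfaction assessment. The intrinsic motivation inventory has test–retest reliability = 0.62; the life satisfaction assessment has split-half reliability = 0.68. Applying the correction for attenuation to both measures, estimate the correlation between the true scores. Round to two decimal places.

r_true = r_obs / √(r_xx · r_yy) = 0.47 / √(0.62 × 0.68) = 0.47 / √0.4216 = 0.47 / 0.6493 ≈ 0.72.

0.72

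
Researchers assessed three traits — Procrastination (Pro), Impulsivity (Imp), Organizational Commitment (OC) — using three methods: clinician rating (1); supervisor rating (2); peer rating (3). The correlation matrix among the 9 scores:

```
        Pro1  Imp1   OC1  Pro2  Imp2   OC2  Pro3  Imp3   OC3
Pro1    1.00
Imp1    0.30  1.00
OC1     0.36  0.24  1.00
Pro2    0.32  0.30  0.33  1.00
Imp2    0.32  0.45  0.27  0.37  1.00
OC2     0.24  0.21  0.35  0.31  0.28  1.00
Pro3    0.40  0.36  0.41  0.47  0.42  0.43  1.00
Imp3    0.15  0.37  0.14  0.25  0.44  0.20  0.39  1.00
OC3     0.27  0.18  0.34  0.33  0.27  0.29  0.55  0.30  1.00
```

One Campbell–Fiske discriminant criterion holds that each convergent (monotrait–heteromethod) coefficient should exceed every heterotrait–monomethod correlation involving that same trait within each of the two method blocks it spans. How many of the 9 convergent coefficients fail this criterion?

7

Each convergent coefficient versus the relevant comparison correlations:
Pro (methods 1·2): 0.32 vs {0.30, 0.37, 0.36, 0.31} → fail.
Pro (methods 1·3): 0.40 vs {0.30, 0.39, 0.36, 0.55} → fail.
Pro (methods 2·3): 0.47 vs {0.37, 0.39, 0.31, 0.55} → fail.
Imp (methods 1·2): 0.45 vs {0.30, 0.37, 0.24, 0.28} → pass.
Imp (methods 1·3): 0.37 vs {0.30, 0.39, 0.24, 0.30} → fail.
Imp (methods 2·3): 0.44 vs {0.37, 0.39, 0.28, 0.30} → pass.
OC (methods 1·2): 0.35 vs {0.36, 0.31, 0.24, 0.28} → fail.
OC (methods 1·3): 0.34 vs {0.36, 0.55, 0.24, 0.30} → fail.
OC (methods 2·3): 0.29 vs {0.31, 0.55, 0.28, 0.30} → fail.
7 of 9 fail.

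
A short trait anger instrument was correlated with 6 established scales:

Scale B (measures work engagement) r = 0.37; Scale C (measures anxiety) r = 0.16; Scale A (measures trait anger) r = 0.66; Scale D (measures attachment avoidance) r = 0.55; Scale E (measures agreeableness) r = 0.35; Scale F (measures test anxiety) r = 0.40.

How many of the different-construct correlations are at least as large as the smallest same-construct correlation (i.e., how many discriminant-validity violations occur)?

Convergent (same construct = trait anger): Scale A.
Smallest convergent = 0.66. Discriminant values: 0.37, 0.16, 0.55, 0.35, 0.40; count ≥ 0.66 → 0.

0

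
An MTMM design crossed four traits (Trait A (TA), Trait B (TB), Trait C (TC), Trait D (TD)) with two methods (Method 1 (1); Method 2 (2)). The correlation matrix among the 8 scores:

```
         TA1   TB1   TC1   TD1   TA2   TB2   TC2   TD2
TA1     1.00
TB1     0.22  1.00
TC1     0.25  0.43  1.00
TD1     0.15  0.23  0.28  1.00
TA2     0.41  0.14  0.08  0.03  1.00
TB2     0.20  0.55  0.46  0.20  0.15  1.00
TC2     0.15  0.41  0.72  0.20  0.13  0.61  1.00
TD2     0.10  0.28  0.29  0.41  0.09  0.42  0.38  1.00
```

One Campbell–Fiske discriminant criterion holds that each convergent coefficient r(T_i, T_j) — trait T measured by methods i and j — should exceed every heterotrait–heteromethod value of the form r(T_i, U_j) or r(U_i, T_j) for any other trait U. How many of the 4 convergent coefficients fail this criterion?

0

Convergent coefficients and their comparison sets:
TA (methods 1·2): 0.41 vs {0.20, 0.14, 0.15, 0.08, 0.10, 0.03} → pass.
TB (methods 1·2): 0.55 vs {0.14, 0.20, 0.41, 0.46, 0.28, 0.20} → pass.
TC (methods 1·2): 0.72 vs {0.08, 0.15, 0.46, 0.41, 0.29, 0.20} → pass.
TD (methods 1·2): 0.41 vs {0.03, 0.10, 0.20, 0.28, 0.20, 0.29} → pass.
0 of 4 fail.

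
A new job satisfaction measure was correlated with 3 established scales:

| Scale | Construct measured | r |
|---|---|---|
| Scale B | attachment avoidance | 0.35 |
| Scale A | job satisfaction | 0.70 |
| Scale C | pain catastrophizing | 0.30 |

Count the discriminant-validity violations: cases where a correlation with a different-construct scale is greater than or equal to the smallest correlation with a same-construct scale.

Convergent (same construct = job satisfaction): Scale A.
Smallest convergent = 0.70. Discriminant values: 0.35, 0.30; count ≥ 0.70 → 0.

0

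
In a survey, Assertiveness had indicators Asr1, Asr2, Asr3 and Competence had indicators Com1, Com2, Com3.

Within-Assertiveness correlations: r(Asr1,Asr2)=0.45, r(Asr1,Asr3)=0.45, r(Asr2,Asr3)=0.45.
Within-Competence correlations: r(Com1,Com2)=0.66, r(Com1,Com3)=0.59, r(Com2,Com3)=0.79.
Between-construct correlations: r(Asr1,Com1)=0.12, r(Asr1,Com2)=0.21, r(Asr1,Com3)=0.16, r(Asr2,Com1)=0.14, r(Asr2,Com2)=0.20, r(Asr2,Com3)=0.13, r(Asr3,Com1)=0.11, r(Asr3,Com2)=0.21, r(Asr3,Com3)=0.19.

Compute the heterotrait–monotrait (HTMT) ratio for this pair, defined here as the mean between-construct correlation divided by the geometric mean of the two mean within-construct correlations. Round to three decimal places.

0.295

Mean between = 1.47/9 = 0.1633.
Mean within-Asr = 1.35/3 = 0.4500; mean within-Com = 2.04/3 = 0.6800.
Geometric mean = √(0.4500 × 0.6800) = 0.5532.
HTMT = 0.1633 / 0.5532 = 0.295.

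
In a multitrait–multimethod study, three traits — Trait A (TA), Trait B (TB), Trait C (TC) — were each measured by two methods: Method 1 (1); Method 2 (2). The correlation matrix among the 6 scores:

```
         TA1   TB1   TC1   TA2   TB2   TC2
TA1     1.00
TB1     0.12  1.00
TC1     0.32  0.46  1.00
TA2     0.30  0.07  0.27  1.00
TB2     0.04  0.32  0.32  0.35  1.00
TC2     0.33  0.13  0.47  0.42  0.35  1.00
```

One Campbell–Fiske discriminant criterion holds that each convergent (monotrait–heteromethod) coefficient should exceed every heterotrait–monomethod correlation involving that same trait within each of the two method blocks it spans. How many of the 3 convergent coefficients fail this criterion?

2

Convergent coefficients and their comparison sets:
TA (methods 1·2): 0.30 vs {0.12, 0.35, 0.32, 0.42} → fail.
TB (methods 1·2): 0.32 vs {0.12, 0.35, 0.46, 0.35} → fail.
TC (methods 1·2): 0.47 vs {0.32, 0.42, 0.46, 0.35} → pass.
2 of 3 fail.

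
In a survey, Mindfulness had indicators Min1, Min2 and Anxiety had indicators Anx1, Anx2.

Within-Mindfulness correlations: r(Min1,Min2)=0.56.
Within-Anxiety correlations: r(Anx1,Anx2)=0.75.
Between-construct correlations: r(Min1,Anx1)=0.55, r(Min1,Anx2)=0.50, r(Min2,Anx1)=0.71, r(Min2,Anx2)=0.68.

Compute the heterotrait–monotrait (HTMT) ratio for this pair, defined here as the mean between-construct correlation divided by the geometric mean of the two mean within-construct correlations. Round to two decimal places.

Between-construct mean = 2.44/4 = 0.6100.
Mean within-Min = 0.56/1 = 0.5600; mean within-Anx = 0.75/1 = 0.7500.
Geometric mean = √(0.5600 × 0.7500) = 0.6481.
HTMT = 0.6100 / 0.6481 = 0.94.

0.94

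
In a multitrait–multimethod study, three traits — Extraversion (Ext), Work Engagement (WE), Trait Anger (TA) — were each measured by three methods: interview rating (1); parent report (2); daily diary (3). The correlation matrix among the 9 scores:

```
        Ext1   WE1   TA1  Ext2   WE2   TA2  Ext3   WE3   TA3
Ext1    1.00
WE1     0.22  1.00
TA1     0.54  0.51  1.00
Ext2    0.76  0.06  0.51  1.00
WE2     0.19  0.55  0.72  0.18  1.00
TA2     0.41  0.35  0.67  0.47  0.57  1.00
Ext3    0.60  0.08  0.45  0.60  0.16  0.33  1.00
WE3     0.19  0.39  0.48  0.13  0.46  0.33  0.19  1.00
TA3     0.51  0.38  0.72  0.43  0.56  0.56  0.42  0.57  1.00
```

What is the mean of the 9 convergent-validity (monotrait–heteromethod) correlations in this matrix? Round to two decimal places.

0.59

Convergent values: 0.76, 0.60, 0.60, 0.55, 0.39, 0.46, 0.67, 0.72, 0.56; mean = 5.31/9 = 0.59.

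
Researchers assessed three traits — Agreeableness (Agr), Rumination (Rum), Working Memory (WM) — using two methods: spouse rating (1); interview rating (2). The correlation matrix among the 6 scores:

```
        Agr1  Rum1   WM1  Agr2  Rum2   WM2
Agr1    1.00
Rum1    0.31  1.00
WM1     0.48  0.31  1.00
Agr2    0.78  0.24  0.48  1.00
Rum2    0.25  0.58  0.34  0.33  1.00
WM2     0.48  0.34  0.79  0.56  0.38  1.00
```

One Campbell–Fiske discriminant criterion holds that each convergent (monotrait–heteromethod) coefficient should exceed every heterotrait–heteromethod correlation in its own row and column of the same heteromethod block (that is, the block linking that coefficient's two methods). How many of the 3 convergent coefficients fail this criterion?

0

Convergent coefficients and their comparison sets:
Agr (methods 1·2): 0.78 vs {0.25, 0.24, 0.48, 0.48} → pass.
Rum (methods 1·2): 0.58 vs {0.24, 0.25, 0.34, 0.34} → pass.
WM (methods 1·2): 0.79 vs {0.48, 0.48, 0.34, 0.34} → pass.
0 of 3 fail.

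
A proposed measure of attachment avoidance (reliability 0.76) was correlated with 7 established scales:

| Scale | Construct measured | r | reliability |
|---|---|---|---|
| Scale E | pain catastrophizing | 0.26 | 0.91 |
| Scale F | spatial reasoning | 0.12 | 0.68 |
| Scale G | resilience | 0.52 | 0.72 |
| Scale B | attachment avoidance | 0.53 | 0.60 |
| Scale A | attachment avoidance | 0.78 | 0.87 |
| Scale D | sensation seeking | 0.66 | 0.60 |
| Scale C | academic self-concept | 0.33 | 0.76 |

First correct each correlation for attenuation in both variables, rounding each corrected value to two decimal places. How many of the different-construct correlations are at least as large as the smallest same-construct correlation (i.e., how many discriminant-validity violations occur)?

Disattenuated r (r / √(r_scale · r_new)):
  Scale E (disc): 0.26 / √(0.91·0.76) = 0.31
  Scale F (disc): 0.12 / √(0.68·0.76) = 0.17
  Scale G (disc): 0.52 / √(0.72·0.76) = 0.70
  Scale B (conv): 0.53 / √(0.60·0.76) = 0.78
  Scale A (conv): 0.78 / √(0.87·0.76) = 0.96
  Scale D (disc): 0.66 / √(0.60·0.76) = 0.98
  Scale C (disc): 0.33 / √(0.76·0.76) = 0.43
Smallest convergent = 0.78. Discriminant values: 0.31, 0.17, 0.70, 0.98, 0.43; count ≥ 0.78 → 1.

1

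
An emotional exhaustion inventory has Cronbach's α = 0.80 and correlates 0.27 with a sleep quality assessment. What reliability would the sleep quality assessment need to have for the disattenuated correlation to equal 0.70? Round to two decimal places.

0.19

r_true = r_obs / √(r_xx · r_yy) ⇒ 0.70 = 0.27 / √(0.80 · r_yy).
√(0.80 · r_yy) = 0.27 / 0.70 = 0.3857; 0.80 · r_yy = 0.1488; r_yy = 0.1488 / 0.80 ≈ 0.19.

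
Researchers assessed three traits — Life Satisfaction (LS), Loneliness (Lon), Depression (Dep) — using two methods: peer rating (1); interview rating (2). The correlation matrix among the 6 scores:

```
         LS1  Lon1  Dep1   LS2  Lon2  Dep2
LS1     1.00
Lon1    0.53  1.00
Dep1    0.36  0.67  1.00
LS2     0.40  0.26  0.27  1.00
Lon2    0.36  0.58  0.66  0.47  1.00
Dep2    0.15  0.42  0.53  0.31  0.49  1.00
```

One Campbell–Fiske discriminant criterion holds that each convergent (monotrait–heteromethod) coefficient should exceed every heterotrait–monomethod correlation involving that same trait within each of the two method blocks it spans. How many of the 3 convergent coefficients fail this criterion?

3

Each convergent coefficient versus the relevant comparison correlations:
LS (methods 1·2): 0.40 vs {0.53, 0.47, 0.36, 0.31} → fail.
Lon (methods 1·2): 0.58 vs {0.53, 0.47, 0.67, 0.49} → fail.
Dep (methods 1·2): 0.53 vs {0.36, 0.31, 0.67, 0.49} → fail.
3 of 3 fail.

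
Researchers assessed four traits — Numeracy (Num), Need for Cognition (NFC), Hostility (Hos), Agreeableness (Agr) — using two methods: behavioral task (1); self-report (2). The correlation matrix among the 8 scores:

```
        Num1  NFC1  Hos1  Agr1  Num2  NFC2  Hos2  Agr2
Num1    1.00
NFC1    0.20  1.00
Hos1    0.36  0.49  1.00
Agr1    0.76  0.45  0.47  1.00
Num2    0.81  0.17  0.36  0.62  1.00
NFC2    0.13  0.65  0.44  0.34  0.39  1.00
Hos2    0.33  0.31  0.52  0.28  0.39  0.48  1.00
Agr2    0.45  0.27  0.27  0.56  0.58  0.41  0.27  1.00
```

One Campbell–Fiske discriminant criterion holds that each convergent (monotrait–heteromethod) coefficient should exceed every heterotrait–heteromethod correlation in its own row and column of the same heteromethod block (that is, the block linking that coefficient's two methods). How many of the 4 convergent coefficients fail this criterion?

Convergent coefficients and their comparison sets:
Num (methods 1·2): 0.81 vs {0.13, 0.17, 0.33, 0.36, 0.45, 0.62} → pass.
NFC (methods 1·2): 0.65 vs {0.17, 0.13, 0.31, 0.44, 0.27, 0.34} → pass.
Hos (methods 1·2): 0.52 vs {0.36, 0.33, 0.44, 0.31, 0.27, 0.28} → pass.
Agr (methods 1·2): 0.56 vs {0.62, 0.45, 0.34, 0.27, 0.28, 0.27} → fail.
1 of 4 fail.

1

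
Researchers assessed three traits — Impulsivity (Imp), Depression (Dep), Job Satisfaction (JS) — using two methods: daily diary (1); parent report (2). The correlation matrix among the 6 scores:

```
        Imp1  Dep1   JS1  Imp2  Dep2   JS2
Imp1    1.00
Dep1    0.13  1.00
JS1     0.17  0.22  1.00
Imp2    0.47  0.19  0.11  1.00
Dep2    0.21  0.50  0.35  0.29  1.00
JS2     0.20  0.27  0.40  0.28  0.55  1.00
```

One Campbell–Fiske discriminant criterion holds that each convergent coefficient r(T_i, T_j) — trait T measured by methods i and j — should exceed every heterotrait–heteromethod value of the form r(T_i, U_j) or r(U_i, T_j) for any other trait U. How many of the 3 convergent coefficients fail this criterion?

0

Checking each validity diagonal entry against its comparison values:
Imp (methods 1·2): 0.47 vs {0.21, 0.19, 0.20, 0.11} → pass.
Dep (methods 1·2): 0.50 vs {0.19, 0.21, 0.27, 0.35} → pass.
JS (methods 1·2): 0.40 vs {0.11, 0.20, 0.35, 0.27} → pass.
0 of 3 fail.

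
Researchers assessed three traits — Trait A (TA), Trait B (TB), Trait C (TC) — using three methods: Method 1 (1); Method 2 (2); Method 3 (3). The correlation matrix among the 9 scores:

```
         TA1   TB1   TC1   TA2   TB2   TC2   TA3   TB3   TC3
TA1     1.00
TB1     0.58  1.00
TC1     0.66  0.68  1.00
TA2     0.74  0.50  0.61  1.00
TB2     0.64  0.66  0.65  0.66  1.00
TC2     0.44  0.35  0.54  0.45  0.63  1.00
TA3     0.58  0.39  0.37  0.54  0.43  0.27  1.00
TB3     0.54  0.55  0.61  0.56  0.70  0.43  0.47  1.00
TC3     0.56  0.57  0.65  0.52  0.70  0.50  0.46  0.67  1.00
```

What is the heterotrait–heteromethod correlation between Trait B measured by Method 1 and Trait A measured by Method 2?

Different traits and methods: r(TB1, TA2) = 0.50.

0.50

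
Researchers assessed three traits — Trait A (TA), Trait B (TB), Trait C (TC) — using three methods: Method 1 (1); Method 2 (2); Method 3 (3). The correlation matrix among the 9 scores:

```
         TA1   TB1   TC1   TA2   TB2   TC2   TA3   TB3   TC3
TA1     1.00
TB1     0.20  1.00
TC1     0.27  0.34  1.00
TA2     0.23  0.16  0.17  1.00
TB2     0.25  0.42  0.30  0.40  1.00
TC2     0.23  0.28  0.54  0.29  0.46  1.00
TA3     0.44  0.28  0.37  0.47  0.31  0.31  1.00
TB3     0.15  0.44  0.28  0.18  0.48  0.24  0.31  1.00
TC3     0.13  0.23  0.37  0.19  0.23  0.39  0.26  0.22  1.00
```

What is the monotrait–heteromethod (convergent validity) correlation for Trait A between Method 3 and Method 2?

0.47

Same trait (TA), different methods: r(TA3, TA2) = 0.47.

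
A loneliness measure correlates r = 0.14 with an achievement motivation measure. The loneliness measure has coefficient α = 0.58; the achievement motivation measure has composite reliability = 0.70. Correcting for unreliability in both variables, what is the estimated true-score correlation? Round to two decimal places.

r_true = r_obs / √(r_xx · r_yy) = 0.14 / √(0.58 × 0.70) = 0.14 / √0.4060 = 0.14 / 0.6372 ≈ 0.22.

0.22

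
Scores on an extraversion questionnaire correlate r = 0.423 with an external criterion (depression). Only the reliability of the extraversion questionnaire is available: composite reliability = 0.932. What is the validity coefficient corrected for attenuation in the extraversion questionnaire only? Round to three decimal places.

0.438

Single correction: r_c = r_obs / √r_xx = 0.423 / √0.932 = 0.423 / 0.9654 ≈ 0.438.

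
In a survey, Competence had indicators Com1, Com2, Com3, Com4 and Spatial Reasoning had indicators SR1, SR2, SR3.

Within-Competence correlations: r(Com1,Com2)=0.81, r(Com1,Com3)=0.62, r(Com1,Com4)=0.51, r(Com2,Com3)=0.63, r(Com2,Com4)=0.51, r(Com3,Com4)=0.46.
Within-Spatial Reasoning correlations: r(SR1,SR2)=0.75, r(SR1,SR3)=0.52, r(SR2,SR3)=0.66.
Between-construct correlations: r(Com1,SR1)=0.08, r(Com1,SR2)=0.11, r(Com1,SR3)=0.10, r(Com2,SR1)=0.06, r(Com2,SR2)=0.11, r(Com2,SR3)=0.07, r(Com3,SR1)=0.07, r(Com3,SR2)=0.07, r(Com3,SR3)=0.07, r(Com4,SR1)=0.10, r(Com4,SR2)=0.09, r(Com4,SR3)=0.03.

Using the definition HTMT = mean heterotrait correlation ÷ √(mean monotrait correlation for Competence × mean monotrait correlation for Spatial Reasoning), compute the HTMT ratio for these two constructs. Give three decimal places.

0.130

Between-construct mean = 0.96/12 = 0.0800.
Mean within-Com = 3.54/6 = 0.5900; mean within-SR = 1.93/3 = 0.6433.
Geometric mean = √(0.5900 × 0.6433) = 0.6161.
HTMT = 0.0800 / 0.6161 = 0.130.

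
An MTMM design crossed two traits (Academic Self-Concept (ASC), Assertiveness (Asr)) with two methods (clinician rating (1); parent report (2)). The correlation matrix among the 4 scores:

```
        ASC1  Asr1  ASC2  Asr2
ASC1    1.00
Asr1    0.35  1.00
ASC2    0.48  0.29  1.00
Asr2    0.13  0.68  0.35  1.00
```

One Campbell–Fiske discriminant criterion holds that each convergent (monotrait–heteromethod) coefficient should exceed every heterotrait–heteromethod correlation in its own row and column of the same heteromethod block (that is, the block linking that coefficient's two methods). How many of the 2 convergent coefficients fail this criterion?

Checking each validity diagonal entry against its comparison values:
ASC (methods 1·2): 0.48 vs {0.13, 0.29} → pass.
Asr (methods 1·2): 0.68 vs {0.29, 0.13} → pass.
0 of 2 fail.

0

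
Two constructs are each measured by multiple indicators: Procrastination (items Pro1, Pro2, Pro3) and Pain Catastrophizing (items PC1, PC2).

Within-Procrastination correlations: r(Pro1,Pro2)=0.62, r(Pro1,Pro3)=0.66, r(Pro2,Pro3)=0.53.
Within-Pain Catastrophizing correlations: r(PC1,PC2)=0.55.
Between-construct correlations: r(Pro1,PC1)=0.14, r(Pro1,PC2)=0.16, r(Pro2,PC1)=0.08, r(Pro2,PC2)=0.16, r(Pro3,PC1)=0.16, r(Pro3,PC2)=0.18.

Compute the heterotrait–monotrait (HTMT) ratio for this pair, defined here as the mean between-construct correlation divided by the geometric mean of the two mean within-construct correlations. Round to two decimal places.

Between-construct mean = 0.88/6 = 0.1467.
Mean within-Pro = 1.81/3 = 0.6033; mean within-PC = 0.55/1 = 0.5500.
Geometric mean = √(0.6033 × 0.5500) = 0.5760.
HTMT = 0.1467 / 0.5760 = 0.25.

0.25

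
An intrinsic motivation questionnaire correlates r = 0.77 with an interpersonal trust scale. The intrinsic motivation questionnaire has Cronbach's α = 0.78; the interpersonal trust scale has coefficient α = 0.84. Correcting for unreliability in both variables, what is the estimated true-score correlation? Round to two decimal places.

0.95

r_true = r_obs / √(r_xx · r_yy) = 0.77 / √(0.78 × 0.84) = 0.77 / √0.6552 = 0.77 / 0.8094 ≈ 0.95.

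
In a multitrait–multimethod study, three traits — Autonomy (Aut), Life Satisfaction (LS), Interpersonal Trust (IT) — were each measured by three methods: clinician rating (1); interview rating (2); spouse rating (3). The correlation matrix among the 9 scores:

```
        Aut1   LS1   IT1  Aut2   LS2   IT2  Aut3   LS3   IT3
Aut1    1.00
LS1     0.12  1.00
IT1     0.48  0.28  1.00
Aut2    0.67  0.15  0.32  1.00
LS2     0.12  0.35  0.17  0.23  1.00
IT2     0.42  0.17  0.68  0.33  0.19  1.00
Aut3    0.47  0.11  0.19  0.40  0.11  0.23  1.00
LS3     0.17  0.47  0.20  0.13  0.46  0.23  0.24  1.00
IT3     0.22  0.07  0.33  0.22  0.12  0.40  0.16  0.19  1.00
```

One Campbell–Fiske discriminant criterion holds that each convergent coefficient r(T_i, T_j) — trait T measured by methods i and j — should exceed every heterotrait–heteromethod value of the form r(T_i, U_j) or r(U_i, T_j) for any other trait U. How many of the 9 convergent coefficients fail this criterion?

Convergent coefficients and their comparison sets:
Aut (methods 1·2): 0.67 vs {0.12, 0.15, 0.42, 0.32} → pass.
Aut (methods 1·3): 0.47 vs {0.17, 0.11, 0.22, 0.19} → pass.
Aut (methods 2·3): 0.40 vs {0.13, 0.11, 0.22, 0.23} → pass.
LS (methods 1·2): 0.35 vs {0.15, 0.12, 0.17, 0.17} → pass.
LS (methods 1·3): 0.47 vs {0.11, 0.17, 0.07, 0.20} → pass.
LS (methods 2·3): 0.46 vs {0.11, 0.13, 0.12, 0.23} → pass.
IT (methods 1·2): 0.68 vs {0.32, 0.42, 0.17, 0.17} → pass.
IT (methods 1·3): 0.33 vs {0.19, 0.22, 0.20, 0.07} → pass.
IT (methods 2·3): 0.40 vs {0.23, 0.22, 0.23, 0.12} → pass.
0 of 9 fail.

0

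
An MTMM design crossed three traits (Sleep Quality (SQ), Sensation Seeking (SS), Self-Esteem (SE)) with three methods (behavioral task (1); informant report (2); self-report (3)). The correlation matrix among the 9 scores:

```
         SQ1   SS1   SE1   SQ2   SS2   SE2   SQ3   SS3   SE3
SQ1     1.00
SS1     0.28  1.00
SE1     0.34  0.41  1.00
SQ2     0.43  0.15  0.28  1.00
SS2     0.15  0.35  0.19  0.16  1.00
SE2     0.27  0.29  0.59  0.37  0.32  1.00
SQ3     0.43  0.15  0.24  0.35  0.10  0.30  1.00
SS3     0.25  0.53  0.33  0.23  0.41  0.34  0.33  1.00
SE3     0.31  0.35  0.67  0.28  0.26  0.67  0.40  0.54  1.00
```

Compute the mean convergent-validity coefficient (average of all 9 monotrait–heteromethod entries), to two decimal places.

Convergent values: 0.43, 0.43, 0.35, 0.35, 0.53, 0.41, 0.59, 0.67, 0.67; mean = 4.43/9 = 0.49.

0.49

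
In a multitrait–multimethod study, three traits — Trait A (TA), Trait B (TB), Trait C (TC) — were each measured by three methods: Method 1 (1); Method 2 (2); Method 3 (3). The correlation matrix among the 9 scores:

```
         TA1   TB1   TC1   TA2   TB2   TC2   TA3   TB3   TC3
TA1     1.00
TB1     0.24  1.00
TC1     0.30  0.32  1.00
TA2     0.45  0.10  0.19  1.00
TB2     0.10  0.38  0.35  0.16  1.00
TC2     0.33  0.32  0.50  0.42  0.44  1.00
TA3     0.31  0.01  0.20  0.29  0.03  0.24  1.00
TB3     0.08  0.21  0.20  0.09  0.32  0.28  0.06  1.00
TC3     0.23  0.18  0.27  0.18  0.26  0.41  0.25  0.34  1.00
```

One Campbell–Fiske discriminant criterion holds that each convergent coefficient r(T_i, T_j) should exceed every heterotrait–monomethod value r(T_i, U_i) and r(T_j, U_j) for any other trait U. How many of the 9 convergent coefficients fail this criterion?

6

Convergent coefficients and their comparison sets:
TA (methods 1·2): 0.45 vs {0.24, 0.16, 0.30, 0.42} → pass.
TA (methods 1·3): 0.31 vs {0.24, 0.06, 0.30, 0.25} → pass.
TA (methods 2·3): 0.29 vs {0.16, 0.06, 0.42, 0.25} → fail.
TB (methods 1·2): 0.38 vs {0.24, 0.16, 0.32, 0.44} → fail.
TB (methods 1·3): 0.21 vs {0.24, 0.06, 0.32, 0.34} → fail.
TB (methods 2·3): 0.32 vs {0.16, 0.06, 0.44, 0.34} → fail.
TC (methods 1·2): 0.50 vs {0.30, 0.42, 0.32, 0.44} → pass.
TC (methods 1·3): 0.27 vs {0.30, 0.25, 0.32, 0.34} → fail.
TC (methods 2·3): 0.41 vs {0.42, 0.25, 0.44, 0.34} → fail.
6 of 9 fail.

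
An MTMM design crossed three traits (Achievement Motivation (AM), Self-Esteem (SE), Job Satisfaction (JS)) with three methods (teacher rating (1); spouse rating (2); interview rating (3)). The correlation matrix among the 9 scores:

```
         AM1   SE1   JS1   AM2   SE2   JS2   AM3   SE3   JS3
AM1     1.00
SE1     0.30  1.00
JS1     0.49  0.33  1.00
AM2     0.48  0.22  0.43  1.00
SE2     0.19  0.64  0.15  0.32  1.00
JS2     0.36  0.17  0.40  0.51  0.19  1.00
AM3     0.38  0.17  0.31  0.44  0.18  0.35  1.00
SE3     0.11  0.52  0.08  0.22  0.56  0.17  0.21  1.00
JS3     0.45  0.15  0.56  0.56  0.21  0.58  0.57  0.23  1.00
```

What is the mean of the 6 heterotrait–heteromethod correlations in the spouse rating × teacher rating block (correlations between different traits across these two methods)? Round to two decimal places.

HTHM values (method 2 × method 1): 0.22, 0.43, 0.19, 0.15, 0.36, 0.17; mean = 1.52/6 = 0.25.

0.25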